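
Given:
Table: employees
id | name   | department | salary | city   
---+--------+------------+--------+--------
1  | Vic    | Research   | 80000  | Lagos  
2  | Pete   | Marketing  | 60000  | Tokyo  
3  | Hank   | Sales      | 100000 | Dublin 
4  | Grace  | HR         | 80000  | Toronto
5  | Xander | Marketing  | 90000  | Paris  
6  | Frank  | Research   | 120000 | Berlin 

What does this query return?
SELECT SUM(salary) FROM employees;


SUM(salary) = 80000 + 60000 + 100000 + 80000 + 90000 + 120000 = 530000

530000


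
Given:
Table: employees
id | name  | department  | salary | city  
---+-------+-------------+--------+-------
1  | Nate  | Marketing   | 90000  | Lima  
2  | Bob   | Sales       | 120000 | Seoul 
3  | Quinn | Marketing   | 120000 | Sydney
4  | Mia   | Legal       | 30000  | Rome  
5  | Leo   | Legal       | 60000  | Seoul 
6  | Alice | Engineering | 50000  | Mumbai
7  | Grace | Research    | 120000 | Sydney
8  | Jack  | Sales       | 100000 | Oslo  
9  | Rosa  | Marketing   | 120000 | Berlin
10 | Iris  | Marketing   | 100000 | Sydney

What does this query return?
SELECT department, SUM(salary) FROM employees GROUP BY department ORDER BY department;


Summing salary within each department:
  Engineering: 50000 = 50000
  Legal: 30000 + 60000 = 90000
  Marketing: 90000 + 120000 + 120000 + 100000 = 430000
  Research: 120000 = 120000
  Sales: 120000 + 100000 = 220000


5 groups:
Engineering, 50000
Legal, 90000
Marketing, 430000
Research, 120000
Sales, 220000


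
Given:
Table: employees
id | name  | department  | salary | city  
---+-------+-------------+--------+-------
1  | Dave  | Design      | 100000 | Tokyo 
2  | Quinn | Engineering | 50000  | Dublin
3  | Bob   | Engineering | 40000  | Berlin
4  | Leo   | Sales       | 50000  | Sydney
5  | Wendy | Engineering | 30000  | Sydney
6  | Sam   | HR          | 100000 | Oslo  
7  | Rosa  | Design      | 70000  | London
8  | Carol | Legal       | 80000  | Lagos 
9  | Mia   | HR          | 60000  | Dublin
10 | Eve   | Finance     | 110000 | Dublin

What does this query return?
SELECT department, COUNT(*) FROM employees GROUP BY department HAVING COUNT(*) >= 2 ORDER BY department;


Groups with count >= 2:
  Design: 2 -> PASS
  Engineering: 3 -> PASS
  HR: 2 -> PASS
  Finance: 1 -> filtered out
  Legal: 1 -> filtered out
  Sales: 1 -> filtered out


3 groups:
Design, 2
Engineering, 3
HR, 2


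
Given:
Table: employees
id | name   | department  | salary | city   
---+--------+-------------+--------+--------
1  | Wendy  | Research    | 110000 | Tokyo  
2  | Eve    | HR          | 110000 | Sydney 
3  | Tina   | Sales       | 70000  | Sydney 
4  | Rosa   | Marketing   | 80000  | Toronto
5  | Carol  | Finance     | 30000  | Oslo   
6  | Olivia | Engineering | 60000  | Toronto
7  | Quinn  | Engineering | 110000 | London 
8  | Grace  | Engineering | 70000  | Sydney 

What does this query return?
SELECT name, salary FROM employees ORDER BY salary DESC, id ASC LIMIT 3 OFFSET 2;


Sort by salary DESC (id ASC tiebreak), then skip 2 and take 3
Rows 3 through 5

3 rows:
Quinn, 110000
Rosa, 80000
Tina, 70000


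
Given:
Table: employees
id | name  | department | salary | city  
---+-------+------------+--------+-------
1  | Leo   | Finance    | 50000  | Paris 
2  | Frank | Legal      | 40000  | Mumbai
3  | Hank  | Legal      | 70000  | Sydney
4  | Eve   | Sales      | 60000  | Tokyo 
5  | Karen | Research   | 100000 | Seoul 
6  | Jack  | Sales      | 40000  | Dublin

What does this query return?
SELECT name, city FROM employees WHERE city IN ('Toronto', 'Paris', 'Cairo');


Filtering: city IN ('Toronto', 'Paris', 'Cairo')
Matching: 1 rows

1 rows:
Leo, Paris


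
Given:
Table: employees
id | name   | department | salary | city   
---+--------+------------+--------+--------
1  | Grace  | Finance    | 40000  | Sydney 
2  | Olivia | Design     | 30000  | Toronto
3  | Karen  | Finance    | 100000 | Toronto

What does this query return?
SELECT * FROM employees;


SELECT * returns all 3 rows with all columns

3 rows:
1, Grace, Finance, 40000, Sydney
2, Olivia, Design, 30000, Toronto
3, Karen, Finance, 100000, Toronto


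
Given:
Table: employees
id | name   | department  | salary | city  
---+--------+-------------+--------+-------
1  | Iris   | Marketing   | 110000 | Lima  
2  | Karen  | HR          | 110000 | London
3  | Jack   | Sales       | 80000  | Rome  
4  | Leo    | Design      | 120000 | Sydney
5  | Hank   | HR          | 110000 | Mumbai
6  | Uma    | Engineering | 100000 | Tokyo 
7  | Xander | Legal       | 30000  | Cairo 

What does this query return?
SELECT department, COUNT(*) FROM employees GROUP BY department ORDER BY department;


Assigning each row to its department group:
  Iris -> Marketing
  Karen -> HR
  Jack -> Sales
  Leo -> Design
  Hank -> HR
  Uma -> Engineering
  Xander -> Legal


6 groups:
Design, 1
Engineering, 1
HR, 2
Legal, 1
Marketing, 1
Sales, 1


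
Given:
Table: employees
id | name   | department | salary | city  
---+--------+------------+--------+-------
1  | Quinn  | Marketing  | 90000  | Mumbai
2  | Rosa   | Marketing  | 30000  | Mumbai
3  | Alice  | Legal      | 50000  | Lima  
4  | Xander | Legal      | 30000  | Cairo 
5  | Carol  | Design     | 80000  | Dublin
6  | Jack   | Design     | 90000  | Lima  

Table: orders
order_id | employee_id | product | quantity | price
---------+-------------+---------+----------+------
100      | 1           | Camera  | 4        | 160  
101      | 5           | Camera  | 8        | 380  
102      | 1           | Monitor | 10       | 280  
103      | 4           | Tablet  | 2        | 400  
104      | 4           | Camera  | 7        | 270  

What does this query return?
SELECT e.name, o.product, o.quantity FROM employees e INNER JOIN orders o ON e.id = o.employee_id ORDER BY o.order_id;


Joining employees.id = orders.employee_id:
  employee Quinn (id=1) -> order Camera
  employee Carol (id=5) -> order Camera
  employee Quinn (id=1) -> order Monitor
  employee Xander (id=4) -> order Tablet
  employee Xander (id=4) -> order Camera


5 rows:
Quinn, Camera, 4
Carol, Camera, 8
Quinn, Monitor, 10
Xander, Tablet, 2
Xander, Camera, 7


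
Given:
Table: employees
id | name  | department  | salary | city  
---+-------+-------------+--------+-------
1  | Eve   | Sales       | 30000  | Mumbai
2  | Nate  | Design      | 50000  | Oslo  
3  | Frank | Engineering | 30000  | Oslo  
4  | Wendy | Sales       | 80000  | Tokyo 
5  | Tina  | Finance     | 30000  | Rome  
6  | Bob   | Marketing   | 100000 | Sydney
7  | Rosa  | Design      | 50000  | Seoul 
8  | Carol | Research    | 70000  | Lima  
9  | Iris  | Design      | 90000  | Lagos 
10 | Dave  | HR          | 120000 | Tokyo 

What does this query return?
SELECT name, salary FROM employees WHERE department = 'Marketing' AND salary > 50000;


Filtering: department = 'Marketing' AND salary > 50000
Matching: 1 rows

1 rows:
Bob, 100000


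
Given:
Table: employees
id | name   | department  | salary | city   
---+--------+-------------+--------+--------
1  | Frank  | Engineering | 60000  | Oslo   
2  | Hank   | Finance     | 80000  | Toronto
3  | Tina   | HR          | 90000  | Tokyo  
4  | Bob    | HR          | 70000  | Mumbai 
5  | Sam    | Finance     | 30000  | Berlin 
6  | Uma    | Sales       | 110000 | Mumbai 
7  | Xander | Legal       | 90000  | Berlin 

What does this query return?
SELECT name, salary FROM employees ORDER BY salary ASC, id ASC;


Sorting by salary ASC, then id ASC for ties

7 rows:
Sam, 30000
Frank, 60000
Bob, 70000
Hank, 80000
Tina, 90000
Xander, 90000
Uma, 110000


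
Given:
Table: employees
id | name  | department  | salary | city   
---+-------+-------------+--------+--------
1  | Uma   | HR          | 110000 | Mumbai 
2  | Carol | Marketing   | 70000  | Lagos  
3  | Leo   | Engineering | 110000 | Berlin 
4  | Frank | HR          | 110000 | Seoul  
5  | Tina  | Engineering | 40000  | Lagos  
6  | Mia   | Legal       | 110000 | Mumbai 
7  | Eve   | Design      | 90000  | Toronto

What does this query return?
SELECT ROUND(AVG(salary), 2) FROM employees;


SUM(salary) = 640000
COUNT = 7
ROUND(AVG, 2) = ROUND(640000 / 7, 2) = 91428.57

91428.57


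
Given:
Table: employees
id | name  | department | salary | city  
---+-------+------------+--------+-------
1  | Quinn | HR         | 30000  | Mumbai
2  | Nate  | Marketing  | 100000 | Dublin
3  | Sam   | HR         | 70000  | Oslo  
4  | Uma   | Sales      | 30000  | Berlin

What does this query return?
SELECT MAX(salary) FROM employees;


Salaries: 30000, 100000, 70000, 30000
MAX = 100000

100000


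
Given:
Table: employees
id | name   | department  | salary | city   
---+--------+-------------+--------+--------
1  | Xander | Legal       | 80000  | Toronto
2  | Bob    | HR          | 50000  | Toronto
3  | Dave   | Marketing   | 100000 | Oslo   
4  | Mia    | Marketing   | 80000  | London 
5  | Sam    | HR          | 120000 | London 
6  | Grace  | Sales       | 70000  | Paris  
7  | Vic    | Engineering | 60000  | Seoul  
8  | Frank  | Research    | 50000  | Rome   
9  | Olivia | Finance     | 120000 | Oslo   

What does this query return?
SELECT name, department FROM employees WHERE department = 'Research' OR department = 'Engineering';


Filtering: department = 'Research' OR 'Engineering'
Matching: 2 rows

2 rows:
Vic, Engineering
Frank, Research


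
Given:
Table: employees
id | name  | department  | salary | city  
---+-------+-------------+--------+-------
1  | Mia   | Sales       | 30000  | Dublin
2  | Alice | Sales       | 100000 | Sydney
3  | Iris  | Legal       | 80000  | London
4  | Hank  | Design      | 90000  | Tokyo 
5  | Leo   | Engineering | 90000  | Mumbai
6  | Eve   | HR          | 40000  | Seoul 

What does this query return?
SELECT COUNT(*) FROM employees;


COUNT(*) counts all rows

6


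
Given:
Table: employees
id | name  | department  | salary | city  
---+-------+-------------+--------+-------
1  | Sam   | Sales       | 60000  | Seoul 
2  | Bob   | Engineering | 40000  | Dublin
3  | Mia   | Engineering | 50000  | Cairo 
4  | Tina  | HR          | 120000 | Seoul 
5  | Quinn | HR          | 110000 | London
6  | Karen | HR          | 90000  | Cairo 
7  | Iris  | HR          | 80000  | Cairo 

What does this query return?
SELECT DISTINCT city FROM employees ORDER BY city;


All 'city' values (row order): Seoul, Dublin, Cairo, Seoul, London, Cairo, Cairo
Removing duplicates leaves 4 unique value(s).

4 values:
Cairo
Dublin
London
Seoul


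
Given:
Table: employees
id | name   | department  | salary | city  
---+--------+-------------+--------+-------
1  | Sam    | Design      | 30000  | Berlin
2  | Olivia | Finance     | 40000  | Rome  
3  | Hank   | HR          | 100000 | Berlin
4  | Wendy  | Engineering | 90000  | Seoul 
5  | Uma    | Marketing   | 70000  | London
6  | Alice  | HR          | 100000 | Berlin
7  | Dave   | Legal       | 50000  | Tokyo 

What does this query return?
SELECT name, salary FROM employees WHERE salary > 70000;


Filtering: salary > 70000
Matching: 3 rows

3 rows:
Hank, 100000
Wendy, 90000
Alice, 100000


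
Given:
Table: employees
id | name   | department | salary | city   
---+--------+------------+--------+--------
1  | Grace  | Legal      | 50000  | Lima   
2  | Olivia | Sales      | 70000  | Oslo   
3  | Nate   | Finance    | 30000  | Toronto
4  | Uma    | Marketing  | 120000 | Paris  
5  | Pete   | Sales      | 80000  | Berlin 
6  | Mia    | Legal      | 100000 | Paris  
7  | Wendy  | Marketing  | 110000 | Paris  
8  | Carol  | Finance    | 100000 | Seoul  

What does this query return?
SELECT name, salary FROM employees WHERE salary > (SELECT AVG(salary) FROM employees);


Subquery: AVG(salary) = 82500.0
Filtering: salary > 82500.0
  Uma (120000) -> MATCH
  Mia (100000) -> MATCH
  Wendy (110000) -> MATCH
  Carol (100000) -> MATCH


4 rows:
Uma, 120000
Mia, 100000
Wendy, 110000
Carol, 100000


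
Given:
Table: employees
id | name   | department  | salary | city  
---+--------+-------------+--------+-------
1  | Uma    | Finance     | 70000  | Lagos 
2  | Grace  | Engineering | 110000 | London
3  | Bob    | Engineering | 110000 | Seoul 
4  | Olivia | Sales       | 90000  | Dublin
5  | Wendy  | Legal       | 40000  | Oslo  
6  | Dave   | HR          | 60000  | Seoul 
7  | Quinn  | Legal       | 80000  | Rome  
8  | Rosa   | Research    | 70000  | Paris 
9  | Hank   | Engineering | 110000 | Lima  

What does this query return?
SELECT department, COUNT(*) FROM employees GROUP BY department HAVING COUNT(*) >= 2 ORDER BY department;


Groups with count >= 2:
  Engineering: 3 -> PASS
  Legal: 2 -> PASS
  Finance: 1 -> filtered out
  HR: 1 -> filtered out
  Research: 1 -> filtered out
  Sales: 1 -> filtered out


2 groups:
Engineering, 3
Legal, 2


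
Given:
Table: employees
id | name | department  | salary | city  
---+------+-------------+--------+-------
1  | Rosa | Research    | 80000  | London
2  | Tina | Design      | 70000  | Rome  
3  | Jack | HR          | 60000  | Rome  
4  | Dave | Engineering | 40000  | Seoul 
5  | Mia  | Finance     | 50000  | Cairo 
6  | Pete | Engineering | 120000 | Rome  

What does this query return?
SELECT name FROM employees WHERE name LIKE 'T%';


LIKE 'T%' matches names starting with 'T'
Matching: 1

1 rows:
Tina


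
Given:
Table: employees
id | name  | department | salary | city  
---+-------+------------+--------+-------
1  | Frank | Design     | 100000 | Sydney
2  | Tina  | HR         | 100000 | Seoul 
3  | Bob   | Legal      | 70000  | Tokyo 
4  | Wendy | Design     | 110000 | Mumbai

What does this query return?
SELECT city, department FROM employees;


Projecting columns: city, department

4 rows:
Sydney, Design
Seoul, HR
Tokyo, Legal
Mumbai, Design


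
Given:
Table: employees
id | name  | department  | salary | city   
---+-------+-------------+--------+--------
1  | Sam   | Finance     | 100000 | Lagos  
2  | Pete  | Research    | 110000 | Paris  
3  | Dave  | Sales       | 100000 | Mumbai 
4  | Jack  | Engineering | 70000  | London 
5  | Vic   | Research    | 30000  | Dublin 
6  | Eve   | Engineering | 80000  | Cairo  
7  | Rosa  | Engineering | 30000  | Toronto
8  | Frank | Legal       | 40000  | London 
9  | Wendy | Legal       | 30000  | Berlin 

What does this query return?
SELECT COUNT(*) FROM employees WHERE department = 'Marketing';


Counting rows where department = 'Marketing'


0


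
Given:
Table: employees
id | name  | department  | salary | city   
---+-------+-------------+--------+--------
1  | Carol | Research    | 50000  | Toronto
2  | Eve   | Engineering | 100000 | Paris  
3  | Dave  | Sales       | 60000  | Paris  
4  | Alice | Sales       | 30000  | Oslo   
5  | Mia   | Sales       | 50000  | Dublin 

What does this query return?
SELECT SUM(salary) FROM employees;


SUM(salary) = 50000 + 100000 + 60000 + 30000 + 50000 = 290000

290000


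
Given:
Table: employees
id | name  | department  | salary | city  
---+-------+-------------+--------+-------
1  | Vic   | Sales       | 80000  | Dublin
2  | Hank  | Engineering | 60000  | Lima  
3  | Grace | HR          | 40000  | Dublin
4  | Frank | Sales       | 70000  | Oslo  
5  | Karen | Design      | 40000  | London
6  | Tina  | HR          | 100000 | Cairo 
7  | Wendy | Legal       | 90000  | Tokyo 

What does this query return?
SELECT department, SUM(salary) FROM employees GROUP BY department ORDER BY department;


Summing salary within each department:
  Design: 40000 = 40000
  Engineering: 60000 = 60000
  HR: 40000 + 100000 = 140000
  Legal: 90000 = 90000
  Sales: 80000 + 70000 = 150000


5 groups:
Design, 40000
Engineering, 60000
HR, 140000
Legal, 90000
Sales, 150000


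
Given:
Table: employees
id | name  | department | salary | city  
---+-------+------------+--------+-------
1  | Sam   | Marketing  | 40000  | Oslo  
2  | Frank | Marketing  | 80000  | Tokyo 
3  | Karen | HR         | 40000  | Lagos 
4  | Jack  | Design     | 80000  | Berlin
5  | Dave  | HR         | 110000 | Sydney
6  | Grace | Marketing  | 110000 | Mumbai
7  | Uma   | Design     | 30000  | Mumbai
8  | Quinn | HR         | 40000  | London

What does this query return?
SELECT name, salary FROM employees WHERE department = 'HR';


Filtering: department = 'HR'
Matching rows: 3

3 rows:
Karen, 40000
Dave, 110000
Quinn, 40000


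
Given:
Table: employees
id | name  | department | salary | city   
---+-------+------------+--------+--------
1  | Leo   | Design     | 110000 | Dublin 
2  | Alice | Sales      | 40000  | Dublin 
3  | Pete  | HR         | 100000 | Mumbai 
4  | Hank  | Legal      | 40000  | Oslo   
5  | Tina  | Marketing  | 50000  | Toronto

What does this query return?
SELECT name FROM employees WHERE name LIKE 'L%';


LIKE 'L%' matches names starting with 'L'
Matching: 1

1 rows:
Leo


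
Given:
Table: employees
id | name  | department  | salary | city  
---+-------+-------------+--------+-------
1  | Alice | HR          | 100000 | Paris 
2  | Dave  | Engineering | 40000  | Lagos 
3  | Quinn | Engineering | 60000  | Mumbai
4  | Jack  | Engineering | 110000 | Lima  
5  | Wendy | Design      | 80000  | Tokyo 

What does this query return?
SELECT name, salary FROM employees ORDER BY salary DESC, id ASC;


Sorting by salary DESC, then id ASC for ties

5 rows:
Jack, 110000
Alice, 100000
Wendy, 80000
Quinn, 60000
Dave, 40000


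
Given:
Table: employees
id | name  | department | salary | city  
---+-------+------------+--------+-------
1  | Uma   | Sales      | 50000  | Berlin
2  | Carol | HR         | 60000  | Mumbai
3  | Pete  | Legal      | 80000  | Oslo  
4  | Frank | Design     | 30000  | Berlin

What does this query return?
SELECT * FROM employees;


SELECT * returns all 4 rows with all columns

4 rows:
1, Uma, Sales, 50000, Berlin
2, Carol, HR, 60000, Mumbai
3, Pete, Legal, 80000, Oslo
4, Frank, Design, 30000, Berlin


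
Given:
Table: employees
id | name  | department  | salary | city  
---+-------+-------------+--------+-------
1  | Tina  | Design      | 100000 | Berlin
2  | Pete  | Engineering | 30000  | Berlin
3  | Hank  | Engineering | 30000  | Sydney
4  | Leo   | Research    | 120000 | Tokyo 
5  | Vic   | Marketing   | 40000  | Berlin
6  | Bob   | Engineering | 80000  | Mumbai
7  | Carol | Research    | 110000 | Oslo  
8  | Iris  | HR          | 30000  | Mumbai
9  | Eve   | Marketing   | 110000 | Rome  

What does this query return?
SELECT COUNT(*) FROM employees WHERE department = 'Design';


Counting rows where department = 'Design'
  Tina -> MATCH


1


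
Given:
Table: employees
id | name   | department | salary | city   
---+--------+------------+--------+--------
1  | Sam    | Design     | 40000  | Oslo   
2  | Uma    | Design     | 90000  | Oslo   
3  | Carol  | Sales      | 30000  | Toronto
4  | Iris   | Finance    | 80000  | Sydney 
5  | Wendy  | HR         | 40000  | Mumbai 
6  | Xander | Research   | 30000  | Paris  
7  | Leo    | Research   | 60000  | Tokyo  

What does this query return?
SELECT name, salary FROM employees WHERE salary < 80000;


Filtering: salary < 80000
Matching: 5 rows

5 rows:
Sam, 40000
Carol, 30000
Wendy, 40000
Xander, 30000
Leo, 60000


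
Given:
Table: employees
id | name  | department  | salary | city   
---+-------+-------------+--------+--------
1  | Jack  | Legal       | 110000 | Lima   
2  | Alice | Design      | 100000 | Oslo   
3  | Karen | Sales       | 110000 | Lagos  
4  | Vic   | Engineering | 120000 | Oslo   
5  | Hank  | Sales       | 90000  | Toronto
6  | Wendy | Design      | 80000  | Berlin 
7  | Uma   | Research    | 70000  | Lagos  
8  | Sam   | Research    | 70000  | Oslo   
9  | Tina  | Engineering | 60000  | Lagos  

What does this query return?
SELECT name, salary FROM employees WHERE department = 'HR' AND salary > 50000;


Filtering: department = 'HR' AND salary > 50000
Matching: 0 rows

Empty result set (0 rows)


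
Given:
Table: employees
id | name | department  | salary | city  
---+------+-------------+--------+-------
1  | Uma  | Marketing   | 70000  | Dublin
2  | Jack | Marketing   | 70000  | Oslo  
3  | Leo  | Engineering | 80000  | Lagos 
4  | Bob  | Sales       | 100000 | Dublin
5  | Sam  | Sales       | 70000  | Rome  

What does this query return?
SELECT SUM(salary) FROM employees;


SUM(salary) = 70000 + 70000 + 80000 + 100000 + 70000 = 390000

390000


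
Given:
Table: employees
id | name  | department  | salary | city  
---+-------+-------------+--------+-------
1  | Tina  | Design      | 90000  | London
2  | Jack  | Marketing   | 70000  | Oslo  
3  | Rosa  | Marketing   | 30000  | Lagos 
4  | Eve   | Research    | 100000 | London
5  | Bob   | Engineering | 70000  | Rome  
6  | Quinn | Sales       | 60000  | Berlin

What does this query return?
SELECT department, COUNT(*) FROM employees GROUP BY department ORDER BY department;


Assigning each row to its department group:
  Tina -> Design
  Jack -> Marketing
  Rosa -> Marketing
  Eve -> Research
  Bob -> Engineering
  Quinn -> Sales


5 groups:
Design, 1
Engineering, 1
Marketing, 2
Research, 1
Sales, 1


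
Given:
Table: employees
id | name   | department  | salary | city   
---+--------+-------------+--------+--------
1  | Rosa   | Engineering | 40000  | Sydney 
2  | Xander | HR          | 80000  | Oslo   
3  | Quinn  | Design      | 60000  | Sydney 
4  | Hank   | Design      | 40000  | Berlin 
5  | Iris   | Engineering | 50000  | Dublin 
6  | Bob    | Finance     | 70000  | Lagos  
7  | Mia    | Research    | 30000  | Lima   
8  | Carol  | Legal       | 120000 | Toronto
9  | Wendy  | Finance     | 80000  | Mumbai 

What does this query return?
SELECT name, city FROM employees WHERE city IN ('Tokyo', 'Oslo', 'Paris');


Filtering: city IN ('Tokyo', 'Oslo', 'Paris')
Matching: 1 rows

1 rows:
Xander, Oslo


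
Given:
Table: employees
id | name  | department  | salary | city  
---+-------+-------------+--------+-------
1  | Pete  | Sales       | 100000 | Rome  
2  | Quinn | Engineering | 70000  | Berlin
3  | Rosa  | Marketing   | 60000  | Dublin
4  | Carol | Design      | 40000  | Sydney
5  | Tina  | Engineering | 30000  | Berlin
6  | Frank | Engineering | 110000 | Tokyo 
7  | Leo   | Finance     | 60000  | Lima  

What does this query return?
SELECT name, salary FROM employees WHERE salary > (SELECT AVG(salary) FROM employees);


Subquery: AVG(salary) = 67142.86
Filtering: salary > 67142.86
  Pete (100000) -> MATCH
  Quinn (70000) -> MATCH
  Frank (110000) -> MATCH


3 rows:
Pete, 100000
Quinn, 70000
Frank, 110000


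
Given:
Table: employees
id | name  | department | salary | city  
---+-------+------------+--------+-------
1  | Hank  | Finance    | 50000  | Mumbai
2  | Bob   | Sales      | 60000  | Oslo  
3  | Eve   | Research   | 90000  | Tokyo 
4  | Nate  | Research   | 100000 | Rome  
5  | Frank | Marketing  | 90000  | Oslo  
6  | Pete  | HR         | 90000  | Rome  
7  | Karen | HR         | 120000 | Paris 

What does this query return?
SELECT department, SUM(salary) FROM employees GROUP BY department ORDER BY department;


Summing salary within each department:
  Finance: 50000 = 50000
  HR: 90000 + 120000 = 210000
  Marketing: 90000 = 90000
  Research: 90000 + 100000 = 190000
  Sales: 60000 = 60000


5 groups:
Finance, 50000
HR, 210000
Marketing, 90000
Research, 190000
Sales, 60000


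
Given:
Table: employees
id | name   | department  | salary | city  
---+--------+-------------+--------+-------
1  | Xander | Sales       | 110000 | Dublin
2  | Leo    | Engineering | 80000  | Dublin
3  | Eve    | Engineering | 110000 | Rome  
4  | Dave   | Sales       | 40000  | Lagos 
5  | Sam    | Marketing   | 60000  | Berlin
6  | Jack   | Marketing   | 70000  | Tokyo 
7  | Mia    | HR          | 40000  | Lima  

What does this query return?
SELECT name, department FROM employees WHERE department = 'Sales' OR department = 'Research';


Filtering: department = 'Sales' OR 'Research'
Matching: 2 rows

2 rows:
Xander, Sales
Dave, Sales


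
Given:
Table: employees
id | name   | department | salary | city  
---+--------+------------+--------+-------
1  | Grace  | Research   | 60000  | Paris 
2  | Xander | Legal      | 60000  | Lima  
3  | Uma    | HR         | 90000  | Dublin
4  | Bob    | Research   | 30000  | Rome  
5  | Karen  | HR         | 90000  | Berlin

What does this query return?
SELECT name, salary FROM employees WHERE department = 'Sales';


Filtering: department = 'Sales'
Matching rows: 0

Empty result set (0 rows)


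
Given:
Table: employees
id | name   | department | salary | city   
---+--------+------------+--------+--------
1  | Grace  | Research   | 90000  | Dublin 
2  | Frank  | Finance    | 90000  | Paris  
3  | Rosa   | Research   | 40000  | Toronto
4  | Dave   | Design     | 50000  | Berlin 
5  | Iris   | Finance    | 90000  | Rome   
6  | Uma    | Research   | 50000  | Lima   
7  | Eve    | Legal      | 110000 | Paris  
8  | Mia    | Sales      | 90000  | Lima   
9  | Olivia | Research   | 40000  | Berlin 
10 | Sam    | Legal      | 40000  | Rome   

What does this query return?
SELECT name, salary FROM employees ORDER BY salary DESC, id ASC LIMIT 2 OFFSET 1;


Sort by salary DESC (id ASC tiebreak), then skip 1 and take 2
Rows 2 through 3

2 rows:
Grace, 90000
Frank, 90000


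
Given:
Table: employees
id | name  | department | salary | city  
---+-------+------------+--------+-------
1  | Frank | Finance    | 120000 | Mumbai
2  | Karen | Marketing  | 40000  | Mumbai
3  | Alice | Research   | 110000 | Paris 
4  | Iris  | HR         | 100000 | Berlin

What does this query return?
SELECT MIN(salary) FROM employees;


Salaries: 120000, 40000, 110000, 100000
MIN = 40000

40000


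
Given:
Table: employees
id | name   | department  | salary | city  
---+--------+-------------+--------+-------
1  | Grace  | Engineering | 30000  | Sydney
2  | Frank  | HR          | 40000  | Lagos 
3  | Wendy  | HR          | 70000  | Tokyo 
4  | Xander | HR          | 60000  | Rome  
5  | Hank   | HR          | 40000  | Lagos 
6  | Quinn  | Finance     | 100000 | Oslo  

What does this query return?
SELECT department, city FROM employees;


Projecting columns: department, city

6 rows:
Engineering, Sydney
HR, Lagos
HR, Tokyo
HR, Rome
HR, Lagos
Finance, Oslo


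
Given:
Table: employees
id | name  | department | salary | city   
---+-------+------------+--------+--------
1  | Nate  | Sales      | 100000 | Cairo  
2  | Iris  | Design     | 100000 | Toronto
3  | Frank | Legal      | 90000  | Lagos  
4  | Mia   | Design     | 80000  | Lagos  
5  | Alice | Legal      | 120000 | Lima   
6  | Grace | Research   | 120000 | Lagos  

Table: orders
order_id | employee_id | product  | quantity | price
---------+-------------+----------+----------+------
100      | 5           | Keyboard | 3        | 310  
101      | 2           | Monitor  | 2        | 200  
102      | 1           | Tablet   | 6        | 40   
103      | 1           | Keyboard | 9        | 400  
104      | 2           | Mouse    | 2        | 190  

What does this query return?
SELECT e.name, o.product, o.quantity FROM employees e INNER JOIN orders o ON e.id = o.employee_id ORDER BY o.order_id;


Joining employees.id = orders.employee_id:
  employee Alice (id=5) -> order Keyboard
  employee Iris (id=2) -> order Monitor
  employee Nate (id=1) -> order Tablet
  employee Nate (id=1) -> order Keyboard
  employee Iris (id=2) -> order Mouse


5 rows:
Alice, Keyboard, 3
Iris, Monitor, 2
Nate, Tablet, 6
Nate, Keyboard, 9
Iris, Mouse, 2


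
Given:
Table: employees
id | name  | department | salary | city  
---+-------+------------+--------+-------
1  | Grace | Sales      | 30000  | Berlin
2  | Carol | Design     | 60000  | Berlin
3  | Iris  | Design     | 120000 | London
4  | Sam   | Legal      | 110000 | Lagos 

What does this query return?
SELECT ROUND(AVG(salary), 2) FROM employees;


SUM(salary) = 320000
COUNT = 4
ROUND(AVG, 2) = ROUND(320000 / 4, 2) = 80000.0

80000.0


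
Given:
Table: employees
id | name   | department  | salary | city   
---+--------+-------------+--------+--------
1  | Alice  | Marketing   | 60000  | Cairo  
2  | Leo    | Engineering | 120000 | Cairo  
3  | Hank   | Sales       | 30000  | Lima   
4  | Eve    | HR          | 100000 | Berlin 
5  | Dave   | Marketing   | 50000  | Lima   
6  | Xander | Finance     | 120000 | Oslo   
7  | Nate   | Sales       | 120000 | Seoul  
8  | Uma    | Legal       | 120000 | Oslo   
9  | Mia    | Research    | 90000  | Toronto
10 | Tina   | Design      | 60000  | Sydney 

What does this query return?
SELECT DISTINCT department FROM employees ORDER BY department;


All 'department' values (row order): Marketing, Engineering, Sales, HR, Marketing, Finance, Sales, Legal, Research, Design
Removing duplicates leaves 8 unique value(s).

8 values:
Design
Engineering
Finance
HR
Legal
Marketing
Research
Sales


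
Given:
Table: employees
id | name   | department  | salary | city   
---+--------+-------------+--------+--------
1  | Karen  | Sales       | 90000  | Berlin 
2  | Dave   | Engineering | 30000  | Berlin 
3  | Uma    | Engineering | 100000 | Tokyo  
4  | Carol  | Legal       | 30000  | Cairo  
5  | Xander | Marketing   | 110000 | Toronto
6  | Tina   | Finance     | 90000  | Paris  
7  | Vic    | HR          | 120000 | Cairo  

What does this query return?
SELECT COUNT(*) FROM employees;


COUNT(*) counts all rows

7


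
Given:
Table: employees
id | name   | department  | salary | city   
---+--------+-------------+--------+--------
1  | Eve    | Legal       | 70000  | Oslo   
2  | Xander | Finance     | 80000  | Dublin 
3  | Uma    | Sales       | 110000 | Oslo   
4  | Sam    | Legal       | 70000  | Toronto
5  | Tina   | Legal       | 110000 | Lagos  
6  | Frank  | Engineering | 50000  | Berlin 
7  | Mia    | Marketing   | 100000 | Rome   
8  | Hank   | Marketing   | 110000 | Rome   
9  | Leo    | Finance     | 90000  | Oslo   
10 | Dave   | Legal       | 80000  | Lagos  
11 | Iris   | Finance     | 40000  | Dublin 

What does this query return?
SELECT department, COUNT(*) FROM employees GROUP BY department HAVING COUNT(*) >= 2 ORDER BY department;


Groups with count >= 2:
  Finance: 3 -> PASS
  Legal: 4 -> PASS
  Marketing: 2 -> PASS
  Engineering: 1 -> filtered out
  Sales: 1 -> filtered out


3 groups:
Finance, 3
Legal, 4
Marketing, 2


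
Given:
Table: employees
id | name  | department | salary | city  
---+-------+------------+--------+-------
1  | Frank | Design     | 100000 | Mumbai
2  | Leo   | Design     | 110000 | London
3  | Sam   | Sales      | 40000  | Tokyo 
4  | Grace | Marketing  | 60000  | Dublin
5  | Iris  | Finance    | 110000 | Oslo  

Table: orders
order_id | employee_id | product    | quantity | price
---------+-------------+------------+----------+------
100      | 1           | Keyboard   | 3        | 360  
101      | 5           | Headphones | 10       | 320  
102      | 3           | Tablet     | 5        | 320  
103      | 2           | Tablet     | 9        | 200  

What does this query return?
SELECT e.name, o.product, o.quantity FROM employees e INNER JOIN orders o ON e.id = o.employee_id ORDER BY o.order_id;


Joining employees.id = orders.employee_id:
  employee Frank (id=1) -> order Keyboard
  employee Iris (id=5) -> order Headphones
  employee Sam (id=3) -> order Tablet
  employee Leo (id=2) -> order Tablet


4 rows:
Frank, Keyboard, 3
Iris, Headphones, 10
Sam, Tablet, 5
Leo, Tablet, 9


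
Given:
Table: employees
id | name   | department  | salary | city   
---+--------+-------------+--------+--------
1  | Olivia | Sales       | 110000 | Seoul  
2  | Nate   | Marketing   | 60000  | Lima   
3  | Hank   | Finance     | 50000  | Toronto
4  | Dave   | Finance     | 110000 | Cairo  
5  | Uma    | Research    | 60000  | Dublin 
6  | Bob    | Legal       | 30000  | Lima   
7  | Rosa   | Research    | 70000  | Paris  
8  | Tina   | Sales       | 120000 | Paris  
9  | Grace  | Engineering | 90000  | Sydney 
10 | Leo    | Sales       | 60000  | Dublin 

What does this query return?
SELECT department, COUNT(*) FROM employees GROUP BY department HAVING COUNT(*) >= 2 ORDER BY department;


Groups with count >= 2:
  Finance: 2 -> PASS
  Research: 2 -> PASS
  Sales: 3 -> PASS
  Engineering: 1 -> filtered out
  Legal: 1 -> filtered out
  Marketing: 1 -> filtered out


3 groups:
Finance, 2
Research, 2
Sales, 3


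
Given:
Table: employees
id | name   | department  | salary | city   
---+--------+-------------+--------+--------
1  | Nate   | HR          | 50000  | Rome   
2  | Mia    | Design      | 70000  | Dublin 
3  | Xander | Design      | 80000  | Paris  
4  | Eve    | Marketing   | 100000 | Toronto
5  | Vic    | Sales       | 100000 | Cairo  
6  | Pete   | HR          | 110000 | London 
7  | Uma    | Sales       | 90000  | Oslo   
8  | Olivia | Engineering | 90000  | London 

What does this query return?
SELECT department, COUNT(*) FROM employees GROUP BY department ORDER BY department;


Assigning each row to its department group:
  Nate -> HR
  Mia -> Design
  Xander -> Design
  Eve -> Marketing
  Vic -> Sales
  Pete -> HR
  Uma -> Sales
  Olivia -> Engineering


5 groups:
Design, 2
Engineering, 1
HR, 2
Marketing, 1
Sales, 2


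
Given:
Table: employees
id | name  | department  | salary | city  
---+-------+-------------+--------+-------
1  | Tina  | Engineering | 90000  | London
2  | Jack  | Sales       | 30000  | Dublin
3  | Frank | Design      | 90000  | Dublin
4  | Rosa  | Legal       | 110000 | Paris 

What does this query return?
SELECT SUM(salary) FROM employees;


SUM(salary) = 90000 + 30000 + 90000 + 110000 = 320000

320000


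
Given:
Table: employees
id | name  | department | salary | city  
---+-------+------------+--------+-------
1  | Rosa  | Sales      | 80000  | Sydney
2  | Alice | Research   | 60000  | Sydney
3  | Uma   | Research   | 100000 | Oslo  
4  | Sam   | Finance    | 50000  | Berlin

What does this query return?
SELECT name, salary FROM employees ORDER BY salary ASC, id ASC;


Sorting by salary ASC, then id ASC for ties

4 rows:
Sam, 50000
Alice, 60000
Rosa, 80000
Uma, 100000


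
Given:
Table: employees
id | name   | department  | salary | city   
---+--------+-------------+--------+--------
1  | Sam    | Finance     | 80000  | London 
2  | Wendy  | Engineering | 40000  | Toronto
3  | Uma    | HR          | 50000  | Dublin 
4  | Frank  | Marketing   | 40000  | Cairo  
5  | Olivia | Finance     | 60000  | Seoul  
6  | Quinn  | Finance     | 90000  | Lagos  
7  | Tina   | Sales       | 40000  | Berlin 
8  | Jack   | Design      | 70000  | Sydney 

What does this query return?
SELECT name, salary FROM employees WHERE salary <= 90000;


Filtering: salary <= 90000
Matching: 8 rows

8 rows:
Sam, 80000
Wendy, 40000
Uma, 50000
Frank, 40000
Olivia, 60000
Quinn, 90000
Tina, 40000
Jack, 70000


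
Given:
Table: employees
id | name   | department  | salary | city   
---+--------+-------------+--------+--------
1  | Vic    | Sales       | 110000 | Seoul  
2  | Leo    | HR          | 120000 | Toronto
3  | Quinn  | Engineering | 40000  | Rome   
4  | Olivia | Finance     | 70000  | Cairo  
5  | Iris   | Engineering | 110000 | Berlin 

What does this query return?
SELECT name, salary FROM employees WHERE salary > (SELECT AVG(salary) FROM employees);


Subquery: AVG(salary) = 90000.0
Filtering: salary > 90000.0
  Vic (110000) -> MATCH
  Leo (120000) -> MATCH
  Iris (110000) -> MATCH


3 rows:
Vic, 110000
Leo, 120000
Iris, 110000


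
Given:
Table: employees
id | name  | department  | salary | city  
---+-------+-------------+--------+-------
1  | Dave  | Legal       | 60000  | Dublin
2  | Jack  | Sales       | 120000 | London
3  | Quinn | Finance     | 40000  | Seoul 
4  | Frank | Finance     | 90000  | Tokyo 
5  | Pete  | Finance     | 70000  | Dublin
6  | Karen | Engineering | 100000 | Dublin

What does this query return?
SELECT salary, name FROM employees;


Projecting columns: salary, name

6 rows:
60000, Dave
120000, Jack
40000, Quinn
90000, Frank
70000, Pete
100000, Karen


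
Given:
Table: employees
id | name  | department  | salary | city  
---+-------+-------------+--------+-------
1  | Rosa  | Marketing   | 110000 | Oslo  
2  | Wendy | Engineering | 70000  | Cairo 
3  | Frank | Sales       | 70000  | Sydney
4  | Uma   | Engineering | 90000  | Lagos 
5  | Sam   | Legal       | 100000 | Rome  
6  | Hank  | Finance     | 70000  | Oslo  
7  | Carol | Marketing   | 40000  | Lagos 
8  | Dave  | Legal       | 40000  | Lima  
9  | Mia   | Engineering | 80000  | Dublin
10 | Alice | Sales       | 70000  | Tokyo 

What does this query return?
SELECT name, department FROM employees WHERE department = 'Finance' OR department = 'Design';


Filtering: department = 'Finance' OR 'Design'
Matching: 1 rows

1 rows:
Hank, Finance


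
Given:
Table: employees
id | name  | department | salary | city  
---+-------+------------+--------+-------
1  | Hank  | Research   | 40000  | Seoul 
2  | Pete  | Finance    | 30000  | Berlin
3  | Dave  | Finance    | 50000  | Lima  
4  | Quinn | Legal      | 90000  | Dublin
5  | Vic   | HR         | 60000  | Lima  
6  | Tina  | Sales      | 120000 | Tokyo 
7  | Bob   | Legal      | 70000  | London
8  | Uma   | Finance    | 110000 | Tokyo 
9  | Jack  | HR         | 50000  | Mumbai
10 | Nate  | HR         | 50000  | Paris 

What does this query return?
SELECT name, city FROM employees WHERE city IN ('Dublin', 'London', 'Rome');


Filtering: city IN ('Dublin', 'London', 'Rome')
Matching: 2 rows

2 rows:
Quinn, Dublin
Bob, London


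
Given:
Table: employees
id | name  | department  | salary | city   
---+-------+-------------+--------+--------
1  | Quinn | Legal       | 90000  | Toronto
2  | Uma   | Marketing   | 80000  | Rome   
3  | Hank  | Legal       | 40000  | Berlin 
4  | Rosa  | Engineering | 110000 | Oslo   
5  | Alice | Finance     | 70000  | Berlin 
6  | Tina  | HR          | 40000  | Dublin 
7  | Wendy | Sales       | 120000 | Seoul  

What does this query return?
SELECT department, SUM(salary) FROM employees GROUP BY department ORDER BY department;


Summing salary within each department:
  Engineering: 110000 = 110000
  Finance: 70000 = 70000
  HR: 40000 = 40000
  Legal: 90000 + 40000 = 130000
  Marketing: 80000 = 80000
  Sales: 120000 = 120000


6 groups:
Engineering, 110000
Finance, 70000
HR, 40000
Legal, 130000
Marketing, 80000
Sales, 120000


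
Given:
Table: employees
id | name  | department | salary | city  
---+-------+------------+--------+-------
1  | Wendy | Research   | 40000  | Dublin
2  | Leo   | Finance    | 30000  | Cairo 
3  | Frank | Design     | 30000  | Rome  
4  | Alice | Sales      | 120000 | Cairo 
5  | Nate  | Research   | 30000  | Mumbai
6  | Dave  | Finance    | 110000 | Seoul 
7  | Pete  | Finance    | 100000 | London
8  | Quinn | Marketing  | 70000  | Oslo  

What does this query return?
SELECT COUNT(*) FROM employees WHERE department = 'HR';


Counting rows where department = 'HR'


0


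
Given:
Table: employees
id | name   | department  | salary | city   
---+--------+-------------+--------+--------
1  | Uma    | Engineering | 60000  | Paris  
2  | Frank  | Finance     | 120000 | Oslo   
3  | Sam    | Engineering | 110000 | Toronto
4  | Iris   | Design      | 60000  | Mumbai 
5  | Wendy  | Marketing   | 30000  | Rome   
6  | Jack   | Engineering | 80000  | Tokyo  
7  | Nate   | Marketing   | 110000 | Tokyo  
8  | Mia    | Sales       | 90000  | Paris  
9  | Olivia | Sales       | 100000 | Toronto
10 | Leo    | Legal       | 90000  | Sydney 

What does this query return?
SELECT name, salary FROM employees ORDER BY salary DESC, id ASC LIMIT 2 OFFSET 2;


Sort by salary DESC (id ASC tiebreak), then skip 2 and take 2
Rows 3 through 4

2 rows:
Nate, 110000
Olivia, 100000


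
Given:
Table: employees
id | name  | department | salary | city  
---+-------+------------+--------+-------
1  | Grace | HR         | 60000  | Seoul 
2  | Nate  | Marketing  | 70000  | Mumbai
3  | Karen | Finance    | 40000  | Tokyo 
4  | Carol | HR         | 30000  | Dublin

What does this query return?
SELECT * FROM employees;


SELECT * returns all 4 rows with all columns

4 rows:
1, Grace, HR, 60000, Seoul
2, Nate, Marketing, 70000, Mumbai
3, Karen, Finance, 40000, Tokyo
4, Carol, HR, 30000, Dublin


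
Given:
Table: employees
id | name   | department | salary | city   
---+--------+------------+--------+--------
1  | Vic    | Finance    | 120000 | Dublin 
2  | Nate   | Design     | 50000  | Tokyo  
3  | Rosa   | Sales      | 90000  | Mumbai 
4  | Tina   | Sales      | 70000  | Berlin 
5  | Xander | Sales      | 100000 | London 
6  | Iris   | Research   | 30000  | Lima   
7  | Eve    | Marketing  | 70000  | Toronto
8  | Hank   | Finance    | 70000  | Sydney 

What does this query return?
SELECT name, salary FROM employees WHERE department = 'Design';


Filtering: department = 'Design'
Matching rows: 1

1 rows:
Nate, 50000
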